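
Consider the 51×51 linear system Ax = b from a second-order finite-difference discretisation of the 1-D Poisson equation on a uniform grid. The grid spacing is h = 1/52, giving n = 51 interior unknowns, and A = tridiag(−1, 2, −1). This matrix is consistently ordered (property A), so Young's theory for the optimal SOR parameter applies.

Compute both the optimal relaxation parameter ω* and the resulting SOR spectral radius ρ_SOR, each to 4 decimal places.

ω* = 1.8861, ρ_SOR = 0.8861

With n=51, ρ(Jacobi) = cos(π/52) = 0.9982.
√(1−ρ_J²) = |sin(π/52)| = 0.06038
Young: ω* = 2/(1+√(1−ρ_J²)) = 2/(1+0.06038) = 2/1.06038 = 1.8861.
and ρ(B_{ω*}) = 1.8861 − 1 = 0.8861.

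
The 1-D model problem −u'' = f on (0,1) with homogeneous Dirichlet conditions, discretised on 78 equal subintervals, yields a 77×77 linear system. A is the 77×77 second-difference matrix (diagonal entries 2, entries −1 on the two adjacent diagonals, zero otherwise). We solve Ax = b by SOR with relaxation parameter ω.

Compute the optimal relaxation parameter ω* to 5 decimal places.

With n=77, ρ(Jacobi) = cos(π/78) = 0.99919.
√(1−ρ_J²) = |sin(π/78)| = 0.040266
[ω*] 2 ÷ (1 + 0.040266) = 2 ÷ 1.040266 = 1.92259.
ρ(B_{ω*}) = ω*−1 = 0.92259

ω* = 1.92259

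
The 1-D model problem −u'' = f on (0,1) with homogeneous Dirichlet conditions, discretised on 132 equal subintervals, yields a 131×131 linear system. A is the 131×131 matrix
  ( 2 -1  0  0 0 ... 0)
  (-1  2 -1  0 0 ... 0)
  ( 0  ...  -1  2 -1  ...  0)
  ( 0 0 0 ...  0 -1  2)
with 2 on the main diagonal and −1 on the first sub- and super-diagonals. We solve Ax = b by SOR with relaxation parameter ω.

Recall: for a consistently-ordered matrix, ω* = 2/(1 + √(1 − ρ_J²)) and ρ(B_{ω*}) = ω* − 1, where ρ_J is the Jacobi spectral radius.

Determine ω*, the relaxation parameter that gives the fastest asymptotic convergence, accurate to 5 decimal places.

½·tridiag(1,0,1) at n=131: λ_k = cos(kπ/132); max |λ| at k=1 ⇒ ρ_J = cos(π/132) ≈ 0.99972.
1 − cos²(π/132) = sin²(π/132) ⇒ √(1−ρ_J²) = sin(π/132) = 0.023798.
ω* = 2/(1+0.023798) = 1.95351
ρ_SOR = ω* − 1 ≈ 0.95351.

ω* = 1.95351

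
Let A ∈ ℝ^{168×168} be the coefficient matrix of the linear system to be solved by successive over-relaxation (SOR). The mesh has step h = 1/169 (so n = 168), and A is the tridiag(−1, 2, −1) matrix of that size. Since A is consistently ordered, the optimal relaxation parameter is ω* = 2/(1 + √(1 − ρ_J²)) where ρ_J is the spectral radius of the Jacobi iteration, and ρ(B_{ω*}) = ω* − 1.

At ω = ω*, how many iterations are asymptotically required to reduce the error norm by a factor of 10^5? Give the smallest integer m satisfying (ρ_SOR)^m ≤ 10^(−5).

m = 310

spectrum of D⁻¹(L+U) = {cos(kπ/169) : 1≤k≤168}; ρ_J = cos(π/169) = 0.9998272.
1 − cos²(π/169) = sin²(π/169) ⇒ √(1−ρ_J²) = sin(π/169) = 0.0185882.
Then 2/(1+√(1−ρ_J²)) = 2/(1+0.0185882); ω* = 2/1.0185882 = 1.9635020.
Hence ρ(B_{ω*}) = 1.9635020 − 1 = 0.9635020.
ρ_SOR^m ≤ 10^(−5) ⇔ m ≥ 5·ln10/(−ln 0.9635020) = 11.5129/0.0371807 = 309.647; m = ⌈309.647⌉ = 310.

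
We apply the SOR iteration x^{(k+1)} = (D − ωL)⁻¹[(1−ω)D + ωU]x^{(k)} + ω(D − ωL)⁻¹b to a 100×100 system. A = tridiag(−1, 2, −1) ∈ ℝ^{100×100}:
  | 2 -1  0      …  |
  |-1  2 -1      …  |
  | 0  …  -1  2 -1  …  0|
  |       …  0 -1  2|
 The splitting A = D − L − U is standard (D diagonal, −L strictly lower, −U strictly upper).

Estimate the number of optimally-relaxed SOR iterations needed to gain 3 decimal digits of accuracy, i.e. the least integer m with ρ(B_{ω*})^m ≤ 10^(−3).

m = 112

½·tridiag(1,0,1) at n=100: λ_k = cos(kπ/101); max |λ| at k=1 ⇒ ρ_J = cos(π/101) ≈ 0.9995163.
√(1 − cos²(π/101)) = sin(π/101) ≈ 0.0310999.
Young: ω* = 2/(1+√(1−ρ_J²)) = 2/(1+0.0310999) = 2/1.0310999 = 1.9396763.
ρ_SOR = ω* − 1 ≈ 0.9396763.
m ≥ 3·ln10 / (−ln 0.9396763) = 111.022; smallest integer m = 112.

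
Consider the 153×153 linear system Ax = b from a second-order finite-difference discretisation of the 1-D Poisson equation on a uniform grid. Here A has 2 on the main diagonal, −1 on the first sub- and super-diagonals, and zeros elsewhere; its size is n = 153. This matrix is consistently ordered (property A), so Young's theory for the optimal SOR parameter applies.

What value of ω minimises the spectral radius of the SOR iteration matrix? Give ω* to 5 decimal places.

ω* = 1.96002

With n=153, ρ(Jacobi) = cos(π/154) = 0.99979.
√(1−ρ_J²) simplifies to sin(π/154) = 0.020399.
Young: ω* = 2/(1+√(1−ρ_J²)) = 2/(1+0.020399) = 2/1.020399 = 1.96002.
and ρ(B_{ω*}) = 1.96002 − 1 = 0.96002.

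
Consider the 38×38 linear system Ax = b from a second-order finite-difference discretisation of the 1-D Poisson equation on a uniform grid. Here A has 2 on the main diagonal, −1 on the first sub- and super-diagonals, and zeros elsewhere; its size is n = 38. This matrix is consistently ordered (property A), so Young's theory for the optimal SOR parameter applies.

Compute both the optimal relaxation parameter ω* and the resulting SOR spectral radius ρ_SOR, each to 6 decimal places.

ω* = 1.851052, ρ_SOR = 0.851052

n=38: λ(B_J) = 1 − λ(A)/2 = cos(kπ/39); k=1 gives ρ_J = 0.996757.
root = sin(π/39) = 0.0804666  (since 1−cos² = sin²).
So ω* = 2/1.0804666 = 1.851052 (Young).
Hence ρ(B_{ω*}) = 1.851052 − 1 = 0.851052.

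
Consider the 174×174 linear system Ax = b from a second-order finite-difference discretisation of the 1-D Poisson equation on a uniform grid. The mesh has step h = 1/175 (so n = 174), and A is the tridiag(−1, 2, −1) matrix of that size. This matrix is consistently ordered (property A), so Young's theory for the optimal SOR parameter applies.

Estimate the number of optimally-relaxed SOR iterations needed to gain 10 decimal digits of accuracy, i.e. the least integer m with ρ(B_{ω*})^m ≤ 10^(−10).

m = 642

With n=174, ρ(Jacobi) = cos(π/175) = 0.9998389.
root = sin(π/175) = 0.0179510  (since 1−cos² = sin²).
[ω*] 2 ÷ (1 + 0.0179510) = 2 ÷ 1.0179510 = 1.9647311.
Hence ρ(B_{ω*}) = 1.9647311 − 1 = 0.9647311.
(0.9647311)^m ≤ 10^{−10}  ⇒  m·ln(0.9647311) ≤ −10·ln10  ⇒  m ≥ 641.285  ⇒  m = 642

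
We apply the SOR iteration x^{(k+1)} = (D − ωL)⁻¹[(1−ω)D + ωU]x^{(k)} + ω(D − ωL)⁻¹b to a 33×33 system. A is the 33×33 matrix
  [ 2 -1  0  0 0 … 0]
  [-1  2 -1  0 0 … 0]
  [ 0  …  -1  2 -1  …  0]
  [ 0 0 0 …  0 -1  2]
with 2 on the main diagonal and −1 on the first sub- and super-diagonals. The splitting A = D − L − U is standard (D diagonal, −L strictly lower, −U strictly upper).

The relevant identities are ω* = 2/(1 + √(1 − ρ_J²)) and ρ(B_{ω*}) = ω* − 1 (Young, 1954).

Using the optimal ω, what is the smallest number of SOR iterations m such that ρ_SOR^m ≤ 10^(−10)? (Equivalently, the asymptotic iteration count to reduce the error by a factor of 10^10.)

n=33: λ(B_J) = 1 − λ(A)/2 = cos(kπ/34); k=1 gives ρ_J = 0.9957342.
1 − cos²(π/34) = sin²(π/34) ⇒ √(1−ρ_J²) = sin(π/34) = 0.0922684.
[ω*] 2 ÷ (1 + 0.0922684) = 2 ÷ 1.0922684 = 1.8310518.
[ρ_SOR] ω* − 1 = 0.8310518.
For 10 digits: m = 10·ln10 / (−ln 0.8310518) = 23.0259/0.185063 = 124.422; round up → m = 125.

m = 125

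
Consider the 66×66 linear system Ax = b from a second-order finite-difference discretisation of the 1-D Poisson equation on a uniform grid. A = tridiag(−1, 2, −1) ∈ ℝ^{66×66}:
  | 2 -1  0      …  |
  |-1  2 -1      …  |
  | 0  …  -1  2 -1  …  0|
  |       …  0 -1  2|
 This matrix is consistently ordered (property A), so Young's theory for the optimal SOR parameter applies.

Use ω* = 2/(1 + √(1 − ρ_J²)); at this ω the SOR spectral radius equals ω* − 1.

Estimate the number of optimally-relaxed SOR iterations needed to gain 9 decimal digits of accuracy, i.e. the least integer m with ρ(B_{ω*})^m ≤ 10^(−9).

m = 221

[ρ_J] n=66: ρ(B_J) = cos(π/(n+1)) = cos(π/67) = 0.9989009.
root = sin(π/67) = 0.0468723  (since 1−cos² = sin²).
Young: ω* = 2/(1+√(1−ρ_J²)) = 2/(1+0.0468723) = 2/1.0468723 = 1.9104527.
and ρ(B_{ω*}) = 1.9104527 − 1 = 0.9104527.
m ≥ 9·ln10 / (−ln 0.9104527) = 220.899; smallest integer m = 221.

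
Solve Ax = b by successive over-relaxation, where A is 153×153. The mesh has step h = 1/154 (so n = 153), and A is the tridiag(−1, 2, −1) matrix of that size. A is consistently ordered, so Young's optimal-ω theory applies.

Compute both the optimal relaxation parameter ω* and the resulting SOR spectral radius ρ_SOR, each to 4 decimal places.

[ρ_J] n=153: ρ(B_J) = cos(π/(n+1)) = cos(π/154) = 0.9998.
√(1 − cos²(π/154)) = sin(π/154) ≈ 0.02040.
ω* = 2/(1 + 0.02040) = 2/1.02040 = 1.9600.
ρ(B_{ω*}) = ω*−1 = 0.9600

ω* = 1.9600, ρ_SOR = 0.9600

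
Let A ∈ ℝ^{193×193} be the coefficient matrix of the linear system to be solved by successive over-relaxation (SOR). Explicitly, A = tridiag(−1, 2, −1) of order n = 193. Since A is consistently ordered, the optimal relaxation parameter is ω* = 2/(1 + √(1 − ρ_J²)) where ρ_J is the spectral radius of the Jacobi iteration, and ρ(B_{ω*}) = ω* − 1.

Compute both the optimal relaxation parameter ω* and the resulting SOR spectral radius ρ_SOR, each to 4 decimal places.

ω* = 1.9681, ρ_SOR = 0.9681

ρ_J = max_k |cos(kπ/194)| = cos(π/194) = 0.9999
√(1−ρ_J²) simplifies to sin(π/194) = 0.01619.
Then 2/(1+√(1−ρ_J²)) = 2/(1+0.01619); ω* = 2/1.01619 = 1.9681.
[ρ_SOR] ω* − 1 = 0.9681.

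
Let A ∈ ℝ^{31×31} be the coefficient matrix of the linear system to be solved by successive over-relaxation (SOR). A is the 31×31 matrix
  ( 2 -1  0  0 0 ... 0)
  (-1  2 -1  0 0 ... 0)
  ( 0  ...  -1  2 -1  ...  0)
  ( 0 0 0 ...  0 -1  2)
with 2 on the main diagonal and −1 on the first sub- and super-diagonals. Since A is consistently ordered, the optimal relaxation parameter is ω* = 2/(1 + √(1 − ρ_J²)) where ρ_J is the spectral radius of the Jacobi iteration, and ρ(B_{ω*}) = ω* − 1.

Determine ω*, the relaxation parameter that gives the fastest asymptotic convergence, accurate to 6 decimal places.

ω* = 1.821465

[ρ_J] n=31: ρ(B_J) = cos(π/(n+1)) = cos(π/32) = 0.995185.
root = sin(π/32) = 0.0980171  (since 1−cos² = sin²).
Then 2/(1+√(1−ρ_J²)) = 2/(1+0.0980171); ω* = 2/1.0980171 = 1.821465.
ρ_SOR = ω* − 1 = 1.821465 − 1 = 0.821465.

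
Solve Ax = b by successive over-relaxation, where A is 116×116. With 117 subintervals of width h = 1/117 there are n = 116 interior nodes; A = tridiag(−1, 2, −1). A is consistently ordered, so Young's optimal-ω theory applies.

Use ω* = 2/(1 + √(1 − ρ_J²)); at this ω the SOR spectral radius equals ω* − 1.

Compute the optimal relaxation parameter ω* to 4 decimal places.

ρ_J = max_k |cos(kπ/117)| = cos(π/117) = 0.9996
√(1−ρ_J²) = |sin(π/117)| = 0.02685
ω* = 2/(1 + 0.02685) = 2/1.02685 = 1.9477.
[ρ_SOR] ω* − 1 = 0.9477.

ω* = 1.9477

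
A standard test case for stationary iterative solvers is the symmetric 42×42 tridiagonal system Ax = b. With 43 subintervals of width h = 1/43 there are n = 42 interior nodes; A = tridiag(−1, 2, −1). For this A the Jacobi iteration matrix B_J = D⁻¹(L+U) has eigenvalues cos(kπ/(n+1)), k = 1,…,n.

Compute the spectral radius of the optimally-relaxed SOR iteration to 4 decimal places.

ρ_SOR = 0.8639

n=42: λ(B_J) = 1 − λ(A)/2 = cos(kπ/43); k=1 gives ρ_J = 0.9973.
root = sin(π/43) = 0.07300  (since 1−cos² = sin²).
So ω* = 2/1.07300 = 1.8639 (Young).
Hence ρ(B_{ω*}) = 1.8639 − 1 = 0.8639.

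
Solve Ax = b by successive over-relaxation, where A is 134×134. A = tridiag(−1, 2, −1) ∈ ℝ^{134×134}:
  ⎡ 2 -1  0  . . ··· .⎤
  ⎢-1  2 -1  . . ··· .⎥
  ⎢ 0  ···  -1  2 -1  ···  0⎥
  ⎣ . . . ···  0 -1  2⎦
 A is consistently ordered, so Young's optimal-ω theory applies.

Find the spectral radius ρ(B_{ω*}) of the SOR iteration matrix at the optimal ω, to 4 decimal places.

spectrum of D⁻¹(L+U) = {cos(kπ/135) : 1≤k≤134}; ρ_J = cos(π/135) = 0.9997.
1 − cos²(π/135) = sin²(π/135) ⇒ √(1−ρ_J²) = sin(π/135) = 0.02327.
[ω*] 2 ÷ (1 + 0.02327) = 2 ÷ 1.02327 = 1.9545.
[ρ_SOR] ω* − 1 = 0.9545.

ρ_SOR = 0.9545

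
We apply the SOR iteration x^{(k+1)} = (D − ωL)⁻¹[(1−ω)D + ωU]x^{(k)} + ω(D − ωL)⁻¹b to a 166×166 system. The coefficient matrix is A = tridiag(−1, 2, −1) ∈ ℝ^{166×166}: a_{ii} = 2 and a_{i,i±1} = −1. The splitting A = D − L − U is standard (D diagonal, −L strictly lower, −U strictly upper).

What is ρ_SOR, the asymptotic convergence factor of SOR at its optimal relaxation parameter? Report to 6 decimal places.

[ρ_J] n=166: ρ(B_J) = cos(π/(n+1)) = cos(π/167) = 0.999823.
root = sin(π/167) = 0.0188108  (since 1−cos² = sin²).
ω* = 2/(1 + 0.0188108) = 2/1.0188108 = 1.963073.
ρ(B_{ω*}) = ω*−1 = 0.963073

ρ_SOR = 0.963073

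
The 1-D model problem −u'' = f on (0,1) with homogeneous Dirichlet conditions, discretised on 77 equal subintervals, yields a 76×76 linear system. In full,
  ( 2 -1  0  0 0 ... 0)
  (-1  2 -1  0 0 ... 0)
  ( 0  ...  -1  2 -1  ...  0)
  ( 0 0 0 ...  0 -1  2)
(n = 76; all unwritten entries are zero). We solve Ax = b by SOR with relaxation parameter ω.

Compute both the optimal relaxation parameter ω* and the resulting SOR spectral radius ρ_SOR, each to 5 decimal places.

ω* = 1.92162, ρ_SOR = 0.92162

B_J for the 76×76 system has eigenvalues cos(kπ/77); ρ_J = cos(π/77) = 0.99917.
√(1−ρ_J²) simplifies to sin(π/77) = 0.040789.
So ω* = 2/1.040789 = 1.92162 (Young).
and ρ(B_{ω*}) = 1.92162 − 1 = 0.92162.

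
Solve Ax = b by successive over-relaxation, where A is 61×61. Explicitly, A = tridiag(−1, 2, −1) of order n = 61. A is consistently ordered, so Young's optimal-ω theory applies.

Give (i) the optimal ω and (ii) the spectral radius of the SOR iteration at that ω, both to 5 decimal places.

ω* = 1.90359, ρ_SOR = 0.90359

ρ_J = max_k |cos(kπ/62)| = cos(π/62) = 0.99872
√(1 − cos²(π/62)) = sin(π/62) ≈ 0.050649.
ω* = 2/(1+0.050649) = 1.90359
Hence ρ(B_{ω*}) = 1.90359 − 1 = 0.90359.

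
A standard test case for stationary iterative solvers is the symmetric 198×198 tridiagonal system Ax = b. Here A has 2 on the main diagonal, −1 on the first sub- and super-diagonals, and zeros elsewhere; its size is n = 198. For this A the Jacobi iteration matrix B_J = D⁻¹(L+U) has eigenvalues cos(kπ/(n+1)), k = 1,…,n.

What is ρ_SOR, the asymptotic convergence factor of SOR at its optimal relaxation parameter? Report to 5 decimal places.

n=198: λ(B_J) = 1 − λ(A)/2 = cos(kπ/199); k=1 gives ρ_J = 0.99988.
√(1 − cos²(π/199)) = sin(π/199) ≈ 0.015786.
Then 2/(1+√(1−ρ_J²)) = 2/(1+0.015786); ω* = 2/1.015786 = 1.96892.
and ρ(B_{ω*}) = 1.96892 − 1 = 0.96892.

ρ_SOR = 0.96892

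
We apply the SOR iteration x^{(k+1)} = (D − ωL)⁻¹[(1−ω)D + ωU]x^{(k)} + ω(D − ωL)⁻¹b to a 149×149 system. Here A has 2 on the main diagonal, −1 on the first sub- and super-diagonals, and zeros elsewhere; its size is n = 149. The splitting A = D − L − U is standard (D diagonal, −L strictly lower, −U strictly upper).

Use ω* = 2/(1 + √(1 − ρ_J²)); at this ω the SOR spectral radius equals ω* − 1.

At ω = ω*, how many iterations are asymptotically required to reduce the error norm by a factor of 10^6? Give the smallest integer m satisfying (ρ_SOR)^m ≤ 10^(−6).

m = 330

½·tridiag(1,0,1) at n=149: λ_k = cos(kπ/150); max |λ| at k=1 ⇒ ρ_J = cos(π/150) ≈ 0.9997807.
√(1−ρ_J²) simplifies to sin(π/150) = 0.0209424.
ω* = 2 / (1 + 0.0209424) = 2 / 1.0209424 ≈ 1.9589744.
and ρ(B_{ω*}) = 1.9589744 − 1 = 0.9589744.
6·ln10 = 13.8155; −ln(0.9589744) = 0.0418909; m = ⌈13.8155/0.0418909⌉ = ⌈329.797⌉ = 330.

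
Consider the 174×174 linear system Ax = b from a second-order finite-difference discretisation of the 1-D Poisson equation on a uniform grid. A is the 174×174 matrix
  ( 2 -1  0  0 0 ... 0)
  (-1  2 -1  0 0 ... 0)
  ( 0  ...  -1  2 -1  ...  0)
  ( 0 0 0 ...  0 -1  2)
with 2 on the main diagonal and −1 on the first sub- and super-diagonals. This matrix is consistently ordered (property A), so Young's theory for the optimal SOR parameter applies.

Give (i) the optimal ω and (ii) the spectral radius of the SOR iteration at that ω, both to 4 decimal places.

ρ_J = max_k |cos(kπ/175)| = cos(π/175) = 0.9998
√(1−ρ_J²) = |sin(π/175)| = 0.01795
ω* = 2/(1+0.01795) = 1.9647
and ρ(B_{ω*}) = 1.9647 − 1 = 0.9647.

ω* = 1.9647, ρ_SOR = 0.9647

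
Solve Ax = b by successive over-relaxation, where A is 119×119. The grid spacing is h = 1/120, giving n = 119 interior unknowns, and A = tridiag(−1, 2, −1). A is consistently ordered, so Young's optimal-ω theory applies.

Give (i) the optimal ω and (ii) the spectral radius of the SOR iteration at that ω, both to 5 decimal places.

ω* = 1.94898, ρ_SOR = 0.94898

spectrum of D⁻¹(L+U) = {cos(kπ/120) : 1≤k≤119}; ρ_J = cos(π/120) = 0.99966.
√(1−ρ_J²) = |sin(π/120)| = 0.026177
ω* = 2/(1+0.026177) = 1.94898
At ω = 1.94898 every |λ(B_ω)| = ω−1, so ρ_SOR = 0.94898.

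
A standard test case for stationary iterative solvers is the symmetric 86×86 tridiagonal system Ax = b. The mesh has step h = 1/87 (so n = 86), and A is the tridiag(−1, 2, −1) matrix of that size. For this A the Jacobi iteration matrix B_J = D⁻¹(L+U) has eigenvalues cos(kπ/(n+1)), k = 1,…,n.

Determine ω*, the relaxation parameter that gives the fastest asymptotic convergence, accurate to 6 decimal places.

ω* = 1.930311

½·tridiag(1,0,1) at n=86: λ_k = cos(kπ/87); max |λ| at k=1 ⇒ ρ_J = cos(π/87) ≈ 0.999348.
√(1−ρ_J²) = |sin(π/87)| = 0.0361024
[ω*] 2 ÷ (1 + 0.0361024) = 2 ÷ 1.0361024 = 1.930311.
ρ_SOR = ω* − 1 ≈ 0.930311.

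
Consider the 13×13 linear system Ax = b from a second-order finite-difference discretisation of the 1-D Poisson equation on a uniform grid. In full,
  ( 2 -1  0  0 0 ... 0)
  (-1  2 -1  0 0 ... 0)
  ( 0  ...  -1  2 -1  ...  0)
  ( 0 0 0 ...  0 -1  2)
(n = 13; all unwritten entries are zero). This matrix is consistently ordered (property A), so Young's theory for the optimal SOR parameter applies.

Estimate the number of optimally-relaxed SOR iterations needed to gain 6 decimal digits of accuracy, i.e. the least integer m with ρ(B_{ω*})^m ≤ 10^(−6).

m = 31

spectrum of D⁻¹(L+U) = {cos(kπ/14) : 1≤k≤13}; ρ_J = cos(π/14) = 0.9749279.
√(1−ρ_J²) simplifies to sin(π/14) = 0.2225209.
ω* = 2/(1+0.2225209) = 1.6359639
Hence ρ(B_{ω*}) = 1.6359639 − 1 = 0.6359639.
Need (0.6359639)^m ≤ 10^(−6): m ≥ 6·ln10/|ln 0.6359639| = 13.8155/0.452613 = 30.524 ⇒ m = 31.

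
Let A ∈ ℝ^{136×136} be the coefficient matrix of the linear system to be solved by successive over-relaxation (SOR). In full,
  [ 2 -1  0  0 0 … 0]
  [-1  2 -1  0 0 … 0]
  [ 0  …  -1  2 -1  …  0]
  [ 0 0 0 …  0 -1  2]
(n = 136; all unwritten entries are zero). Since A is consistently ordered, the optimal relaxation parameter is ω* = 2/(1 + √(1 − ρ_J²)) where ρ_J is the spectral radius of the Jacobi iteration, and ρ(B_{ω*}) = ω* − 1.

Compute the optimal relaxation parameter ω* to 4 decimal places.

B_J for the 136×136 system has eigenvalues cos(kπ/137); ρ_J = cos(π/137) = 0.9997.
√(1−ρ_J²) = |sin(π/137)| = 0.02293
ω* = 2/(1+0.02293) = 1.9552
Hence ρ(B_{ω*}) = 1.9552 − 1 = 0.9552.

ω* = 1.9552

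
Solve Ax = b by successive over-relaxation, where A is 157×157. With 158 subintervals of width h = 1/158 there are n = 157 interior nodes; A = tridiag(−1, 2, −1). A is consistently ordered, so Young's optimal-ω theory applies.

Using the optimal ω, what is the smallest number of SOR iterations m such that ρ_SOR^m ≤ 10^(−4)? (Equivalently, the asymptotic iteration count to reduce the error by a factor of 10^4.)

B_J for the 157×157 system has eigenvalues cos(kπ/158); ρ_J = cos(π/158) = 0.9998023.
root = sin(π/158) = 0.0198822  (since 1−cos² = sin²).
ω* = 2 / (1 + 0.0198822) = 2 / 1.0198822 ≈ 1.9610108.
At ω = 1.9610108 every |λ(B_ω)| = ω−1, so ρ_SOR = 0.9610108.
Need (0.9610108)^m ≤ 10^(−4): m ≥ 4·ln10/|ln 0.9610108| = 9.21034/0.0397696 = 231.592 ⇒ m = 232.

m = 232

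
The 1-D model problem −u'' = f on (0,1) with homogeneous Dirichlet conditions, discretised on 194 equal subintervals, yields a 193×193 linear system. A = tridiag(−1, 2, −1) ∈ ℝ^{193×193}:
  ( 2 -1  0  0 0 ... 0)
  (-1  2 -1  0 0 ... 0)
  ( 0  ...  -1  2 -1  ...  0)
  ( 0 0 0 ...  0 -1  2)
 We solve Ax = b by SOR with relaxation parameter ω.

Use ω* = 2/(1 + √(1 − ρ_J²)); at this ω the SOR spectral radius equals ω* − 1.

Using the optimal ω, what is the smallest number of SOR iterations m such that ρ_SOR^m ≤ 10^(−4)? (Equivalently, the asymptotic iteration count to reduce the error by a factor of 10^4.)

m = 285

B_J for the 193×193 system has eigenvalues cos(kπ/194); ρ_J = cos(π/194) = 0.9998689.
root = sin(π/194) = 0.0161931  (since 1−cos² = sin²).
ω* = 2 / (1 + 0.0161931) = 2 / 1.0161931 ≈ 1.9681299.
At ω = 1.9681299 every |λ(B_ω)| = ω−1, so ρ_SOR = 0.9681299.
Need (0.9681299)^m ≤ 10^(−4): m ≥ 4·ln10/|ln 0.9681299| = 9.21034/0.032389 = 284.366 ⇒ m = 285.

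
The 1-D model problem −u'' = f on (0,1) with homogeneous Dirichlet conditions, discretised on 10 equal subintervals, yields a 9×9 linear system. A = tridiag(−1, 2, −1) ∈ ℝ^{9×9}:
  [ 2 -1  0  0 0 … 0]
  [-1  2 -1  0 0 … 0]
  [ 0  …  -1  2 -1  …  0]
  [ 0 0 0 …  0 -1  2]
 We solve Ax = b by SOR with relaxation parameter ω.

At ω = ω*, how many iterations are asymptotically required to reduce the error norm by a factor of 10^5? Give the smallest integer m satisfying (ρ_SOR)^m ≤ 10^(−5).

m = 19

With n=9, ρ(Jacobi) = cos(π/10) = 0.9510565.
√(1−ρ_J²) = |sin(π/10)| = 0.3090170
ω* = 2 / (1 + 0.3090170) = 2 / 1.3090170 ≈ 1.5278640.
[ρ_SOR] ω* − 1 = 0.5278640.
ρ_SOR^m ≤ 10^(−5) ⇔ m ≥ 5·ln10/(−ln 0.5278640) = 11.5129/0.638917 = 18.019; m = ⌈18.019⌉ = 19.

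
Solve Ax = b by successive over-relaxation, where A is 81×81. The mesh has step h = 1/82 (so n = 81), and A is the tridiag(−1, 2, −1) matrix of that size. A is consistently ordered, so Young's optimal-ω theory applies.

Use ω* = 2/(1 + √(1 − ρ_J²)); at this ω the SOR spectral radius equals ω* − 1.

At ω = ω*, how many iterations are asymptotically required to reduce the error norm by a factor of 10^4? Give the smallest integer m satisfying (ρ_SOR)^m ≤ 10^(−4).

With n=81, ρ(Jacobi) = cos(π/82) = 0.9992662.
1 − cos²(π/82) = sin²(π/82) ⇒ √(1−ρ_J²) = sin(π/82) = 0.0383027.
So ω* = 2/1.0383027 = 1.9262206 (Young).
[ρ_SOR] ω* − 1 = 0.9262206.
(0.9262206)^m ≤ 10^{−4}  ⇒  m·ln(0.9262206) ≤ −4·ln10  ⇒  m ≥ 120.172  ⇒  m = 121

m = 121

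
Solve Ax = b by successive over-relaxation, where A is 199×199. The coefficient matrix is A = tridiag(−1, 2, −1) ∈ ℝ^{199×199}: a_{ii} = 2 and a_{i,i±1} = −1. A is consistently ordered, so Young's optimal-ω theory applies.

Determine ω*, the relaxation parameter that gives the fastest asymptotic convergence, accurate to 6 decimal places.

ω* = 1.969071

With n=199, ρ(Jacobi) = cos(π/200) = 0.999877.
√(1−ρ_J²) = |sin(π/200)| = 0.0157073
ω* = 2/(1 + 0.0157073) = 2/1.0157073 = 1.969071.
[ρ_SOR] ω* − 1 = 0.969071.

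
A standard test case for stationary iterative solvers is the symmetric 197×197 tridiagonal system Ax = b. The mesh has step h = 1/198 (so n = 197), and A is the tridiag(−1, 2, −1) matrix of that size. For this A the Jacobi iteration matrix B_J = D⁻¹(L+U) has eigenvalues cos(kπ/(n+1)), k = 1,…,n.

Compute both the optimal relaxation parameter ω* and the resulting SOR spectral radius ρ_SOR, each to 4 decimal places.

ω* = 1.9688, ρ_SOR = 0.9688

spectrum of D⁻¹(L+U) = {cos(kπ/198) : 1≤k≤197}; ρ_J = cos(π/198) = 0.9999.
1 − cos²(π/198) = sin²(π/198) ⇒ √(1−ρ_J²) = sin(π/198) = 0.01587.
ω* = 2/(1 + 0.01587) = 2/1.01587 = 1.9688.
ρ_SOR = ω* − 1 ≈ 0.9688.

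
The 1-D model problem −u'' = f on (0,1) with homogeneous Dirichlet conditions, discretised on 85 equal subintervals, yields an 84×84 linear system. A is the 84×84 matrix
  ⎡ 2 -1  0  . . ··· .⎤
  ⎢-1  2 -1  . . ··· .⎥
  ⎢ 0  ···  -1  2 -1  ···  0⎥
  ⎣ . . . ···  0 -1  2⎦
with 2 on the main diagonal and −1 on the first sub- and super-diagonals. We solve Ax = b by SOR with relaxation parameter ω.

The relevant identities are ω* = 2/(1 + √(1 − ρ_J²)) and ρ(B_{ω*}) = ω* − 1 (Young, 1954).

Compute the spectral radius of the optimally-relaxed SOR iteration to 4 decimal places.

ρ_SOR = 0.9287

B_J for the 84×84 system has eigenvalues cos(kπ/85); ρ_J = cos(π/85) = 0.9993.
√(1−ρ_J²) = |sin(π/85)| = 0.03695
So ω* = 2/1.03695 = 1.9287 (Young).
ρ_SOR = ω* − 1 = 1.9287 − 1 = 0.9287.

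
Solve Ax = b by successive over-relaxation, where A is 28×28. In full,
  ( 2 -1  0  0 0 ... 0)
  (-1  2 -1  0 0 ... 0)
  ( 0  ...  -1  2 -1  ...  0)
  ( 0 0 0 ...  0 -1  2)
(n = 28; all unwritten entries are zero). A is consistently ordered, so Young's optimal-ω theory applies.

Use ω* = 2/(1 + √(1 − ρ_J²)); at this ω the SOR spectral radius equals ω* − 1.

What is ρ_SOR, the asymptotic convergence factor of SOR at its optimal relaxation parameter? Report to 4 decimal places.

With n=28, ρ(Jacobi) = cos(π/29) = 0.9941.
1 − cos²(π/29) = sin²(π/29) ⇒ √(1−ρ_J²) = sin(π/29) = 0.10812.
ω* = 2 / (1 + 0.10812) = 2 / 1.10812 ≈ 1.8049.
ρ_SOR = ω* − 1 = 1.8049 − 1 = 0.8049.

ρ_SOR = 0.8049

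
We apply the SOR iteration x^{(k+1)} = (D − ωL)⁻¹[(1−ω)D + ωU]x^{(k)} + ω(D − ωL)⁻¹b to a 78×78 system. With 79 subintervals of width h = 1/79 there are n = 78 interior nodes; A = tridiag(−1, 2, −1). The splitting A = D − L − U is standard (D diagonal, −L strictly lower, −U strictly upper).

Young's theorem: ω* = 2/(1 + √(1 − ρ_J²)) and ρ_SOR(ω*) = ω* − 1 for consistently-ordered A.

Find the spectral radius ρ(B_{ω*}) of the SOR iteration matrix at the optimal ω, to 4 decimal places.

ρ_SOR = 0.9235

ρ_J = max_k |cos(kπ/79)| = cos(π/79) = 0.9992
1 − cos²(π/79) = sin²(π/79) ⇒ √(1−ρ_J²) = sin(π/79) = 0.03976.
ω* = 2/(1 + 0.03976) = 2/1.03976 = 1.9235.
ρ_SOR = ω* − 1 ≈ 0.9235.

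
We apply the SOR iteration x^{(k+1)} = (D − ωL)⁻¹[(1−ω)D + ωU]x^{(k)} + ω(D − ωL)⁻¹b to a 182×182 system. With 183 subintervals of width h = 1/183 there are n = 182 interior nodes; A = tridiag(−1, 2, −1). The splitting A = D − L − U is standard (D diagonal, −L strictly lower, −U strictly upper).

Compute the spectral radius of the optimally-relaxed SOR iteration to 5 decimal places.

n=182: λ(B_J) = 1 − λ(A)/2 = cos(kπ/183); k=1 gives ρ_J = 0.99985.
√(1−ρ_J²) = |sin(π/183)| = 0.017166
Then 2/(1+√(1−ρ_J²)) = 2/(1+0.017166); ω* = 2/1.017166 = 1.96625.
and ρ(B_{ω*}) = 1.96625 − 1 = 0.96625.

ρ_SOR = 0.96625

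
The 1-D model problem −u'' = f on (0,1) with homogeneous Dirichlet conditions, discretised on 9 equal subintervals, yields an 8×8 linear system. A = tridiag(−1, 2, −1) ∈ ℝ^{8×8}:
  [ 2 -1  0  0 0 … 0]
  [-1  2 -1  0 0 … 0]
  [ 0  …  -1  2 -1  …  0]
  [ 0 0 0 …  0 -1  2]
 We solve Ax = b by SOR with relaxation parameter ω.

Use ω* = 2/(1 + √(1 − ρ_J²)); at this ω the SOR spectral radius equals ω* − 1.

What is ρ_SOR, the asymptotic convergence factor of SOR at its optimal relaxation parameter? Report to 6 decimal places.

ρ_SOR = 0.490291

spectrum of D⁻¹(L+U) = {cos(kπ/9) : 1≤k≤8}; ρ_J = cos(π/9) = 0.939693.
√(1 − cos²(π/9)) = sin(π/9) ≈ 0.3420201.
ω* = 2 / (1 + 0.3420201) = 2 / 1.3420201 ≈ 1.490291.
Hence ρ(B_{ω*}) = 1.490291 − 1 = 0.490291.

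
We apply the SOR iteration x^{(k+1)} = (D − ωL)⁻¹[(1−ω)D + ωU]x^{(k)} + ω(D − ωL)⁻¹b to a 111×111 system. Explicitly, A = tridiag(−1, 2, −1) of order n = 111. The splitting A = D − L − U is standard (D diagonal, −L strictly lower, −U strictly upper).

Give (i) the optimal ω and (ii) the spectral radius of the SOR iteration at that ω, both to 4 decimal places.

ω* = 1.9454, ρ_SOR = 0.9454

B_J for the 111×111 system has eigenvalues cos(kπ/112); ρ_J = cos(π/112) = 0.9996.
1 − cos²(π/112) = sin²(π/112) ⇒ √(1−ρ_J²) = sin(π/112) = 0.02805.
ω* = 2/(1+0.02805) = 1.9454
[ρ_SOR] ω* − 1 = 0.9454.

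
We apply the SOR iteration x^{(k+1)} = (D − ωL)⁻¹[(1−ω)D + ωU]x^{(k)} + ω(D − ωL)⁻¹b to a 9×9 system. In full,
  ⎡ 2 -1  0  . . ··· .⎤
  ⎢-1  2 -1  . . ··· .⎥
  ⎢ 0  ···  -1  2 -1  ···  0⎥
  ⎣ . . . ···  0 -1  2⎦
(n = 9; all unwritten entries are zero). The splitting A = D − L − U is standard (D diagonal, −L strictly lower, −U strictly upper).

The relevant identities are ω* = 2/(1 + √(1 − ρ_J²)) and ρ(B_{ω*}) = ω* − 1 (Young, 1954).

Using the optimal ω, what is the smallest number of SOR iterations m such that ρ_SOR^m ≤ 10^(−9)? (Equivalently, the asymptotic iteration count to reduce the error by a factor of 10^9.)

spectrum of D⁻¹(L+U) = {cos(kπ/10) : 1≤k≤9}; ρ_J = cos(π/10) = 0.9510565.
√(1−ρ_J²) simplifies to sin(π/10) = 0.3090170.
Then 2/(1+√(1−ρ_J²)) = 2/(1+0.3090170); ω* = 2/1.3090170 = 1.5278640.
Hence ρ(B_{ω*}) = 1.5278640 − 1 = 0.5278640.
m ≥ 9·ln10 / (−ln 0.5278640) = 32.435; smallest integer m = 33.

m = 33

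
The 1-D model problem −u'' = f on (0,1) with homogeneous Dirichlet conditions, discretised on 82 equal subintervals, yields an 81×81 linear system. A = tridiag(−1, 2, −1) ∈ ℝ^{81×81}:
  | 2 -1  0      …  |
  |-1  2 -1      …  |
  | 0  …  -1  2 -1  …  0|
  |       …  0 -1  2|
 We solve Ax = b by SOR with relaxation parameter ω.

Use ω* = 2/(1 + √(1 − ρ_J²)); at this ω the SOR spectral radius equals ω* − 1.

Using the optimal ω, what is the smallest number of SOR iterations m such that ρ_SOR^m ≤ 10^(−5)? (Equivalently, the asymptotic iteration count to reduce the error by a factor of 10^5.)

m = 151

B_J for the 81×81 system has eigenvalues cos(kπ/82); ρ_J = cos(π/82) = 0.9992662.
1 − cos²(π/82) = sin²(π/82) ⇒ √(1−ρ_J²) = sin(π/82) = 0.0383027.
Then 2/(1+√(1−ρ_J²)) = 2/(1+0.0383027); ω* = 2/1.0383027 = 1.9262206.
and ρ(B_{ω*}) = 1.9262206 − 1 = 0.9262206.
m ≥ 5·ln10 / (−ln 0.9262206) = 150.215; smallest integer m = 151.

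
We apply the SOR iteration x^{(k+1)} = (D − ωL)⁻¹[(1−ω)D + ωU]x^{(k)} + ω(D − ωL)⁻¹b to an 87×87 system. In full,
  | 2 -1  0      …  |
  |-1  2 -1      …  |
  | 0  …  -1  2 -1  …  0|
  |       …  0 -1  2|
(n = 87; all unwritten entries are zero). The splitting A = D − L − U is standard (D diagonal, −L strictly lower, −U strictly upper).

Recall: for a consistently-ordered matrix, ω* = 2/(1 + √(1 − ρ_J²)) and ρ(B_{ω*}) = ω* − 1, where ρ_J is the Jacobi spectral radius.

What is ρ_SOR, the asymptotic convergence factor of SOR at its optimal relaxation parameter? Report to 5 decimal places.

ρ_SOR = 0.93108

ρ_J = max_k |cos(kπ/88)| = cos(π/88) = 0.99936
√(1−ρ_J²) simplifies to sin(π/88) = 0.035692.
Young: ω* = 2/(1+√(1−ρ_J²)) = 2/(1+0.035692) = 2/1.035692 = 1.93108.
Hence ρ(B_{ω*}) = 1.93108 − 1 = 0.93108.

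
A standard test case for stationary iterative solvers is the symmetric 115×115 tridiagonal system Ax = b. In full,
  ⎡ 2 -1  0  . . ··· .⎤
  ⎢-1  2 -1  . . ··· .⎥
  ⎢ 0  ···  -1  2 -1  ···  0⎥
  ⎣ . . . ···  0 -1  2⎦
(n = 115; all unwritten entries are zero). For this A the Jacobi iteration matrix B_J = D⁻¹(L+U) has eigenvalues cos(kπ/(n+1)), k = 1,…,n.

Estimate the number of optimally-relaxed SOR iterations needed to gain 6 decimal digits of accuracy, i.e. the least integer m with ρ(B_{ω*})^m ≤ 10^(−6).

m = 256

spectrum of D⁻¹(L+U) = {cos(kπ/116) : 1≤k≤115}; ρ_J = cos(π/116) = 0.9996333.
root = sin(π/116) = 0.0270794  (since 1−cos² = sin²).
[ω*] 2 ÷ (1 + 0.0270794) = 2 ÷ 1.0270794 = 1.9472691.
At ω = 1.9472691 every |λ(B_ω)| = ω−1, so ρ_SOR = 0.9472691.
For 6 digits: m = 6·ln10 / (−ln 0.9472691) = 13.8155/0.0541721 = 255.030; round up → m = 256.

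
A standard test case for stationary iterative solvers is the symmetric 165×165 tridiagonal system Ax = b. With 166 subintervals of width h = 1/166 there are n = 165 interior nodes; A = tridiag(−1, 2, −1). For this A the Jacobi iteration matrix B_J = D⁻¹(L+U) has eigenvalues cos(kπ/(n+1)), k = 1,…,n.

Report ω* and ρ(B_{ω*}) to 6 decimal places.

ω* = 1.962855, ρ_SOR = 0.962855

ρ_J = max_k |cos(kπ/166)| = cos(π/166) = 0.999821
√(1 − cos²(π/166)) = sin(π/166) ≈ 0.0189241.
ω* = 2/(1 + 0.0189241) = 2/1.0189241 = 1.962855.
Hence ρ(B_{ω*}) = 1.962855 − 1 = 0.962855.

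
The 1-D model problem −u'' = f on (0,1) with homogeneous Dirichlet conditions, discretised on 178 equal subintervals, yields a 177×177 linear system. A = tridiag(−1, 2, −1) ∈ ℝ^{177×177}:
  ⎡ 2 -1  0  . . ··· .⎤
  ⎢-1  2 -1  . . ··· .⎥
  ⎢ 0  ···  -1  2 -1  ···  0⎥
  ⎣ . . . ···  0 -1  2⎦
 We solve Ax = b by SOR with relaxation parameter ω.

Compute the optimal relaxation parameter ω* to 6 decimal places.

ω* = 1.965315

spectrum of D⁻¹(L+U) = {cos(kπ/178) : 1≤k≤177}; ρ_J = cos(π/178) = 0.999844.
root = sin(π/178) = 0.0176485  (since 1−cos² = sin²).
[ω*] 2 ÷ (1 + 0.0176485) = 2 ÷ 1.0176485 = 1.965315.
Hence ρ(B_{ω*}) = 1.965315 − 1 = 0.965315.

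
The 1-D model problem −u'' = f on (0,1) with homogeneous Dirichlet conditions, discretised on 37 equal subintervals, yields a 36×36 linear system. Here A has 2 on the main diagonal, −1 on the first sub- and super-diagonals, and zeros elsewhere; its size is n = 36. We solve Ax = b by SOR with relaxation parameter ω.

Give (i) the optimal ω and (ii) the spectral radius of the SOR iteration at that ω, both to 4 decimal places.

ω* = 1.8436, ρ_SOR = 0.8436

B_J for the 36×36 system has eigenvalues cos(kπ/37); ρ_J = cos(π/37) = 0.9964.
1 − cos²(π/37) = sin²(π/37) ⇒ √(1−ρ_J²) = sin(π/37) = 0.08481.
Young: ω* = 2/(1+√(1−ρ_J²)) = 2/(1+0.08481) = 2/1.08481 = 1.8436.
ρ(B_{ω*}) = ω*−1 = 0.8436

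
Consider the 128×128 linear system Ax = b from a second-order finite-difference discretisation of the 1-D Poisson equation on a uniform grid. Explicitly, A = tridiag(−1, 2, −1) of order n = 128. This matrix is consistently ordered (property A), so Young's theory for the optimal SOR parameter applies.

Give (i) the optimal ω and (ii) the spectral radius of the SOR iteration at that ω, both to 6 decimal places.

½·tridiag(1,0,1) at n=128: λ_k = cos(kπ/129); max |λ| at k=1 ⇒ ρ_J = cos(π/129) ≈ 0.999703.
√(1−ρ_J²) simplifies to sin(π/129) = 0.0243510.
Young: ω* = 2/(1+√(1−ρ_J²)) = 2/(1+0.0243510) = 2/1.0243510 = 1.952456.
ρ_SOR = ω* − 1 = 1.952456 − 1 = 0.952456.

ω* = 1.952456, ρ_SOR = 0.952456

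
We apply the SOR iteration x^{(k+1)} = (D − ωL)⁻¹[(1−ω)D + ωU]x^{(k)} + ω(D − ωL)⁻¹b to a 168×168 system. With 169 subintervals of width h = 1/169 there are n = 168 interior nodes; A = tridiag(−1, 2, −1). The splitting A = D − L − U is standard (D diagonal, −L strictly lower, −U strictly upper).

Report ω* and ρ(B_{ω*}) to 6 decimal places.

½·tridiag(1,0,1) at n=168: λ_k = cos(kπ/169); max |λ| at k=1 ⇒ ρ_J = cos(π/169) ≈ 0.999827.
root = sin(π/169) = 0.0185882  (since 1−cos² = sin²).
So ω* = 2/1.0185882 = 1.963502 (Young).
ρ_SOR = ω* − 1 ≈ 0.963502.

ω* = 1.963502, ρ_SOR = 0.963502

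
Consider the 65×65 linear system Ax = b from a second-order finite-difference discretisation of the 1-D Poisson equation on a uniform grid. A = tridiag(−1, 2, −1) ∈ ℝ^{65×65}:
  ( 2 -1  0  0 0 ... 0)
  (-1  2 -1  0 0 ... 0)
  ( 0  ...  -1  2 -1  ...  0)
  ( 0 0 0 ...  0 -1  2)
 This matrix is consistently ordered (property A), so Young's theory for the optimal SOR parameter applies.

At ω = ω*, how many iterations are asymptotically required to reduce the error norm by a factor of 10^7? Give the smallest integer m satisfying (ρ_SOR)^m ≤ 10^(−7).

½·tridiag(1,0,1) at n=65: λ_k = cos(kπ/66); max |λ| at k=1 ⇒ ρ_J = cos(π/66) ≈ 0.9988673.
√(1 − cos²(π/66)) = sin(π/66) ≈ 0.0475819.
ω* = 2/(1+0.0475819) = 1.9091586
and ρ(B_{ω*}) = 1.9091586 − 1 = 0.9091586.
Need (0.9091586)^m ≤ 10^(−7): m ≥ 7·ln10/|ln 0.9091586| = 16.1181/0.0952357 = 169.244 ⇒ m = 170.

m = 170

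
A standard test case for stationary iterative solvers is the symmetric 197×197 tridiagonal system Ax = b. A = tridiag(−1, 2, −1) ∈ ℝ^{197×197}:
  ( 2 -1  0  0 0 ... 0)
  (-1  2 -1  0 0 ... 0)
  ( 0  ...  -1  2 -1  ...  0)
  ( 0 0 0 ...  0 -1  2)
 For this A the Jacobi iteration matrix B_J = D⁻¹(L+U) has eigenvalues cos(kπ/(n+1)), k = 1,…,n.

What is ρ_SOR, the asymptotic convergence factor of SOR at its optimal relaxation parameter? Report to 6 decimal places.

ρ_J = max_k |cos(kπ/198)| = cos(π/198) = 0.999874
√(1 − cos²(π/198)) = sin(π/198) ≈ 0.0158660.
Young: ω* = 2/(1+√(1−ρ_J²)) = 2/(1+0.0158660) = 2/1.0158660 = 1.968764.
At ω = 1.968764 every |λ(B_ω)| = ω−1, so ρ_SOR = 0.968764.

ρ_SOR = 0.968764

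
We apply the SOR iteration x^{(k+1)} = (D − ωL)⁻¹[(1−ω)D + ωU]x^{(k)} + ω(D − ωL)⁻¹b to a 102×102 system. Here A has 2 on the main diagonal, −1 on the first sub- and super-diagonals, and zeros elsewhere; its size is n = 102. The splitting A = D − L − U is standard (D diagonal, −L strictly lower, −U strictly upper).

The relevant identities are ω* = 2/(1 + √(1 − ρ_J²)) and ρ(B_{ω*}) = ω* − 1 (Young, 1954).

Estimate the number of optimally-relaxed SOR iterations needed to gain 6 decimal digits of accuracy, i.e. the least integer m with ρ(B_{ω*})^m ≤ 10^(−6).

B_J for the 102×102 system has eigenvalues cos(kπ/103); ρ_J = cos(π/103) = 0.9995349.
√(1−ρ_J²) simplifies to sin(π/103) = 0.0304962.
Young: ω* = 2/(1+√(1−ρ_J²)) = 2/(1+0.0304962) = 2/1.0304962 = 1.9408126.
Hence ρ(B_{ω*}) = 1.9408126 − 1 = 0.9408126.
6·ln10 = 13.8155; −ln(0.9408126) = 0.0610113; m = ⌈13.8155/0.0610113⌉ = ⌈226.442⌉ = 227.

m = 227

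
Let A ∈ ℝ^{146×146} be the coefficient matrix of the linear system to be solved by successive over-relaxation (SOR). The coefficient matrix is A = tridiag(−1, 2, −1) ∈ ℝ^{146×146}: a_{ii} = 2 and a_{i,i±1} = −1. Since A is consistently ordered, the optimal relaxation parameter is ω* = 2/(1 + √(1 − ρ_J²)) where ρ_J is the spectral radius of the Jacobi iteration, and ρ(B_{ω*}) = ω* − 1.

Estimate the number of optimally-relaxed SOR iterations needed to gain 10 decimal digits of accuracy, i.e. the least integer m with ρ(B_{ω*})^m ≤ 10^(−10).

spectrum of D⁻¹(L+U) = {cos(kπ/147) : 1≤k≤146}; ρ_J = cos(π/147) = 0.9997716.
1 − cos²(π/147) = sin²(π/147) ⇒ √(1−ρ_J²) = sin(π/147) = 0.0213698.
ω* = 2/(1+0.0213698) = 1.9581546
At ω = 1.9581546 every |λ(B_ω)| = ω−1, so ρ_SOR = 0.9581546.
10·ln10 = 23.0259; −ln(0.9581546) = 0.0427461; m = ⌈23.0259/0.0427461⌉ = ⌈538.667⌉ = 539.

m = 539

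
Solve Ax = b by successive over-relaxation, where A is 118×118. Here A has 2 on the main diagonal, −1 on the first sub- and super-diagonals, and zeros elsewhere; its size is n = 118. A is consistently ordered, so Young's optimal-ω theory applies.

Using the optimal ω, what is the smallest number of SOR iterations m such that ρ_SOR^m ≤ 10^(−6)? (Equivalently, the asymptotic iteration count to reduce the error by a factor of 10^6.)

m = 262

½·tridiag(1,0,1) at n=118: λ_k = cos(kπ/119); max |λ| at k=1 ⇒ ρ_J = cos(π/119) ≈ 0.9996515.
√(1−ρ_J²) simplifies to sin(π/119) = 0.0263969.
[ω*] 2 ÷ (1 + 0.0263969) = 2 ÷ 1.0263969 = 1.9485640.
Hence ρ(B_{ω*}) = 1.9485640 − 1 = 0.9485640.
(0.9485640)^m ≤ 10^{−6}  ⇒  m·ln(0.9485640) ≤ −6·ln10  ⇒  m ≥ 261.627  ⇒  m = 262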